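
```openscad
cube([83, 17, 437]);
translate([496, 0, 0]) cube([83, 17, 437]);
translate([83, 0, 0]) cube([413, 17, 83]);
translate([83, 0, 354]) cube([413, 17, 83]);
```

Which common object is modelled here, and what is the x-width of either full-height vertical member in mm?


A picture frame. The border width is 83 mm.

Four thin pieces enclosing a rectangular opening — a picture frame. The two full-height stiles are 437 mm tall; the top rail sits at z = 354 and is 83 mm tall, so the border above the opening is 437 − 354 = 83 mm, matching the stile x-width.


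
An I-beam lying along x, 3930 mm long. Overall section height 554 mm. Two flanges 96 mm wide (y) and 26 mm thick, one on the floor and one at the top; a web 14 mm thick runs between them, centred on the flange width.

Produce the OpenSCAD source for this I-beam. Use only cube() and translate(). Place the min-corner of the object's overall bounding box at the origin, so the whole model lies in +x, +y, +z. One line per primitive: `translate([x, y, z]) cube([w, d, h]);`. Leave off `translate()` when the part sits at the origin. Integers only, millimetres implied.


cube([3930, 96, 26]);
translate([0, 41, 26]) cube([3930, 14, 502]);
translate([0, 0, 528]) cube([3930, 96, 26]);


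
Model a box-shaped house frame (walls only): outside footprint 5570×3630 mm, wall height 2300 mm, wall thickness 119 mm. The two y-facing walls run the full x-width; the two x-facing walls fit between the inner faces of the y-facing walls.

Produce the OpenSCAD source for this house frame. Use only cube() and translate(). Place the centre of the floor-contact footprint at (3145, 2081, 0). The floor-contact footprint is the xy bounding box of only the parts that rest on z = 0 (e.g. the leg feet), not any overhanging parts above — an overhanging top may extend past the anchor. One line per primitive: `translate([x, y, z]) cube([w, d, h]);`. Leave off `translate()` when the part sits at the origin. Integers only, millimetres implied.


translate([360, 266, 0]) cube([5570, 119, 2300]);
translate([360, 3777, 0]) cube([5570, 119, 2300]);
translate([360, 385, 0]) cube([119, 3392, 2300]);
translate([5811, 385, 0]) cube([119, 3392, 2300]);


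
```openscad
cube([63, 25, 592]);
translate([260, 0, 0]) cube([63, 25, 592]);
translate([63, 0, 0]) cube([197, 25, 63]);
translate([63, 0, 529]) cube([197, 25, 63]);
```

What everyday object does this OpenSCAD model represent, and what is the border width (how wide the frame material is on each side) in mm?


A picture frame. The border width is 63 mm.

Four thin pieces enclosing a rectangular opening — a picture frame. The two full-height stiles are 592 mm tall; the top rail sits at z = 529 and is 63 mm tall, so the border above the opening is 592 − 529 = 63 mm, matching the stile x-width.


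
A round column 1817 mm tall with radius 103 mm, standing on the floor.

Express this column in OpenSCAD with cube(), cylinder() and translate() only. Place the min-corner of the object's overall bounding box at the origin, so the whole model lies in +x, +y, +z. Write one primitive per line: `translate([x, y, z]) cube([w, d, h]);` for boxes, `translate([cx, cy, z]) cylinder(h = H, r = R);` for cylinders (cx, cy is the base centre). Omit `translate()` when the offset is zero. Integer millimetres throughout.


translate([103, 103, 0]) cylinder(h = 1817, r = 103);


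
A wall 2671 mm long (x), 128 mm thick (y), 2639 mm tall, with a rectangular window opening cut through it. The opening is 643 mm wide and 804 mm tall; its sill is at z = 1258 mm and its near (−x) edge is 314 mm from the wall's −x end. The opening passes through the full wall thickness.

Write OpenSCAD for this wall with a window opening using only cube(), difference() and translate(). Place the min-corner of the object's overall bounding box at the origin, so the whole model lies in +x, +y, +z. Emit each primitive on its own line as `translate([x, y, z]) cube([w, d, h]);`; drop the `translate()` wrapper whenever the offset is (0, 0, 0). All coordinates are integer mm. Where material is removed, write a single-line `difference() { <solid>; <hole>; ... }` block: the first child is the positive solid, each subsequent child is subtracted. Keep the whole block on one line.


difference() { cube([2671, 128, 2639]); translate([314, 0, 1258]) cube([643, 128, 804]); }


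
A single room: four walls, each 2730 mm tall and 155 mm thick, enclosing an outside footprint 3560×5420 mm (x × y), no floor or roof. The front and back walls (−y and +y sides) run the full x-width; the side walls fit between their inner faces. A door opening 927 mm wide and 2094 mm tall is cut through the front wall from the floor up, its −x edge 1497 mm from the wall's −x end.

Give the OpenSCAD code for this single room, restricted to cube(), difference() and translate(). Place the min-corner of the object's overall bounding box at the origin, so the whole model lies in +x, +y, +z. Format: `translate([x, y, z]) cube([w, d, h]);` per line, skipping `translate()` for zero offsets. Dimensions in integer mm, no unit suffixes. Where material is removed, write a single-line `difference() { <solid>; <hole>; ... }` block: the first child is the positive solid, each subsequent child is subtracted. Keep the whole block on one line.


difference() { cube([3560, 155, 2730]); translate([1497, 0, 0]) cube([927, 155, 2094]); }
translate([0, 5265, 0]) cube([3560, 155, 2730]);
translate([0, 155, 0]) cube([155, 5110, 2730]);
translate([3405, 155, 0]) cube([155, 5110, 2730]);


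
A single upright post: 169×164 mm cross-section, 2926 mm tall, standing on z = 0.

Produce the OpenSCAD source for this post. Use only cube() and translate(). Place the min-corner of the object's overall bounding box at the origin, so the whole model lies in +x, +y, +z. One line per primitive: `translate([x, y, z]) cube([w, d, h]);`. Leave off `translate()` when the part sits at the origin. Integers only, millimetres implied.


cube([169, 164, 2926]);


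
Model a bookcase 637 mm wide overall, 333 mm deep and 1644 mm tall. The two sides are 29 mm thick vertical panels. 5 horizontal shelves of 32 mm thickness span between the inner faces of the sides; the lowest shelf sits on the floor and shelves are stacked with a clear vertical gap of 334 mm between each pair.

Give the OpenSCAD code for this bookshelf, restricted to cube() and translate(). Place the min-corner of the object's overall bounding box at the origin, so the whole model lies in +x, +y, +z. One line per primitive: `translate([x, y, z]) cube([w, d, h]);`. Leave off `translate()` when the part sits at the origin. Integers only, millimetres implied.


cube([29, 333, 1644]);
translate([608, 0, 0]) cube([29, 333, 1644]);
translate([29, 0, 0]) cube([579, 333, 32]);
translate([29, 0, 366]) cube([579, 333, 32]);
translate([29, 0, 732]) cube([579, 333, 32]);
translate([29, 0, 1098]) cube([579, 333, 32]);
translate([29, 0, 1464]) cube([579, 333, 32]);


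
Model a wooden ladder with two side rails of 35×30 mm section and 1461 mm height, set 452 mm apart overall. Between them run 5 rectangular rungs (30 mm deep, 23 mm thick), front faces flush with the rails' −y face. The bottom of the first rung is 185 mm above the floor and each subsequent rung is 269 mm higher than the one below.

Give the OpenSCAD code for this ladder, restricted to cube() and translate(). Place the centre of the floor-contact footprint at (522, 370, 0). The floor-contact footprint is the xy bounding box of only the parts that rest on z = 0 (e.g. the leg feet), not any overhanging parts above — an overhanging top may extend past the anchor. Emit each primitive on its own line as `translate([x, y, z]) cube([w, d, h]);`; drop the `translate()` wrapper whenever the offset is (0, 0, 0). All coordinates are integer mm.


translate([296, 355, 0]) cube([35, 30, 1461]);
translate([713, 355, 0]) cube([35, 30, 1461]);
translate([331, 355, 185]) cube([382, 30, 23]);
translate([331, 355, 454]) cube([382, 30, 23]);
translate([331, 355, 723]) cube([382, 30, 23]);
translate([331, 355, 992]) cube([382, 30, 23]);
translate([331, 355, 1261]) cube([382, 30, 23]);


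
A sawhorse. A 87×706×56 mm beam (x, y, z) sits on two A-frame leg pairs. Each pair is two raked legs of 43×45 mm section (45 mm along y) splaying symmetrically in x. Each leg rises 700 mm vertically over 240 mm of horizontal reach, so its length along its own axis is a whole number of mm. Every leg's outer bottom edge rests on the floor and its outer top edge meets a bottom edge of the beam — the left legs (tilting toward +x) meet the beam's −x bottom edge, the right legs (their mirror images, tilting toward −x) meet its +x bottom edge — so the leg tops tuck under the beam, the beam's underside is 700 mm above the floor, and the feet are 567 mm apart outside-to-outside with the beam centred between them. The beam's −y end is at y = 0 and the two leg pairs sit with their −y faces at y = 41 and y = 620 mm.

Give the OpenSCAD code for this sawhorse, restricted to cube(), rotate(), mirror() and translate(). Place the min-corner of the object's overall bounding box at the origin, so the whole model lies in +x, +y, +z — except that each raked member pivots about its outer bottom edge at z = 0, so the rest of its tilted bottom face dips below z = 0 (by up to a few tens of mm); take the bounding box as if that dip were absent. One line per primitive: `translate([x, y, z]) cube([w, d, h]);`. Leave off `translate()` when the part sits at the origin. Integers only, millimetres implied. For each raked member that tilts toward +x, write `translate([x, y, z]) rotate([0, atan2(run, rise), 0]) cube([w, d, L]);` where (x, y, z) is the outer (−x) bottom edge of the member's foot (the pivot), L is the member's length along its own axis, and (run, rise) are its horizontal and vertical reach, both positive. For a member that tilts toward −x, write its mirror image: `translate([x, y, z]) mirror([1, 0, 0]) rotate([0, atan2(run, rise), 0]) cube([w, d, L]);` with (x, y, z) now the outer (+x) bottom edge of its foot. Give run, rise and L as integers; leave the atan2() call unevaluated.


translate([240, 0, 700]) cube([87, 706, 56]);
translate([0, 41, 0]) rotate([0, atan2(240, 700), 0]) cube([43, 45, 740]);
translate([567, 41, 0]) mirror([1, 0, 0]) rotate([0, atan2(240, 700), 0]) cube([43, 45, 740]);
translate([0, 620, 0]) rotate([0, atan2(240, 700), 0]) cube([43, 45, 740]);
translate([567, 620, 0]) mirror([1, 0, 0]) rotate([0, atan2(240, 700), 0]) cube([43, 45, 740]);


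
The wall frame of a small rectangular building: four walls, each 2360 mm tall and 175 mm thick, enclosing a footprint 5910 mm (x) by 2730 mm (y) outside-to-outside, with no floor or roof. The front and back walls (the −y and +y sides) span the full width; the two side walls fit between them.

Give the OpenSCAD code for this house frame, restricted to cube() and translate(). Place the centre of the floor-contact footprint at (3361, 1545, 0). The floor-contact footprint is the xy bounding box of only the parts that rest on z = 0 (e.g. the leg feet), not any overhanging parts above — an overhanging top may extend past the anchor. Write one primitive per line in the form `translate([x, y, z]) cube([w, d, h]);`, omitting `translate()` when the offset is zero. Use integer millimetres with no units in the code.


translate([406, 180, 0]) cube([5910, 175, 2360]);
translate([406, 2735, 0]) cube([5910, 175, 2360]);
translate([406, 355, 0]) cube([175, 2380, 2360]);
translate([6141, 355, 0]) cube([175, 2380, 2360]);


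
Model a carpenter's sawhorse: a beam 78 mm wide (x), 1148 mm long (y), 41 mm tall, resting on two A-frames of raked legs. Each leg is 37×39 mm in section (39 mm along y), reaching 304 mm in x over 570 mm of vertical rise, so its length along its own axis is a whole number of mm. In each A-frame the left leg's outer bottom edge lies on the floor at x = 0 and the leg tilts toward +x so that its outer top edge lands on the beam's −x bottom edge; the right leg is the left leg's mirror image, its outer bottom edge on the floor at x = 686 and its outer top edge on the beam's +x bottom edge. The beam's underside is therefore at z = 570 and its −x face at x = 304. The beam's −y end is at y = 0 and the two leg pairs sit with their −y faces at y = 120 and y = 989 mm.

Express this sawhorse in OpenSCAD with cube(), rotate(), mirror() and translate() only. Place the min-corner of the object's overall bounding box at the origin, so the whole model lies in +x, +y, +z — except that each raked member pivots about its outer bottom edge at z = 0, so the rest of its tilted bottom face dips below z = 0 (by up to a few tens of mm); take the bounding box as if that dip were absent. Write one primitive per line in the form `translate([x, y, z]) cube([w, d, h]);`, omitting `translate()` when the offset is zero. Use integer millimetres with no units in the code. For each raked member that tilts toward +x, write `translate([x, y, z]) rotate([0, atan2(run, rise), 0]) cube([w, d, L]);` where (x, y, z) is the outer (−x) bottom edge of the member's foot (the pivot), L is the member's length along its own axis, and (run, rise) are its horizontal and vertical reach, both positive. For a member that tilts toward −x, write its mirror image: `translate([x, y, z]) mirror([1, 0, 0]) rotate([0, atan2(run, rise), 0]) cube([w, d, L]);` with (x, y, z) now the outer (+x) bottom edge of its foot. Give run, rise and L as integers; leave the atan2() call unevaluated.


translate([304, 0, 570]) cube([78, 1148, 41]);
translate([0, 120, 0]) rotate([0, atan2(304, 570), 0]) cube([37, 39, 646]);
translate([686, 120, 0]) mirror([1, 0, 0]) rotate([0, atan2(304, 570), 0]) cube([37, 39, 646]);
translate([0, 989, 0]) rotate([0, atan2(304, 570), 0]) cube([37, 39, 646]);
translate([686, 989, 0]) mirror([1, 0, 0]) rotate([0, atan2(304, 570), 0]) cube([37, 39, 646]);


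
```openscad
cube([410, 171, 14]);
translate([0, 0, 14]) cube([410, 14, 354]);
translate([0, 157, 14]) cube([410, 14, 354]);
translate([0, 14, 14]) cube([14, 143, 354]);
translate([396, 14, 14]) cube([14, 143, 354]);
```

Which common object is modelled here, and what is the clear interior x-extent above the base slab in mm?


An open box. The internal width is 382 mm.

A 410×171 base slab with four walls standing on it — an open box. The base is 410 mm wide and the walls are 14 mm thick, so the internal width is 410 − 2 × 14 = 382 mm.


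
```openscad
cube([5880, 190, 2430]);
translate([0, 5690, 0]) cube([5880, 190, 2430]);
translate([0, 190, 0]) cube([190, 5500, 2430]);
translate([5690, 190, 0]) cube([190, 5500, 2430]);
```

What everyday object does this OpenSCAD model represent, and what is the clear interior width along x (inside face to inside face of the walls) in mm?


A house (or room) frame. The interior width is 5500 mm.

Four 2430 mm walls enclosing a rectangle with no floor or roof — a room or house frame. Outside width is 5880 mm and wall thickness is 190 mm, so the interior width is 5880 − 2 × 190 = 5500 mm.


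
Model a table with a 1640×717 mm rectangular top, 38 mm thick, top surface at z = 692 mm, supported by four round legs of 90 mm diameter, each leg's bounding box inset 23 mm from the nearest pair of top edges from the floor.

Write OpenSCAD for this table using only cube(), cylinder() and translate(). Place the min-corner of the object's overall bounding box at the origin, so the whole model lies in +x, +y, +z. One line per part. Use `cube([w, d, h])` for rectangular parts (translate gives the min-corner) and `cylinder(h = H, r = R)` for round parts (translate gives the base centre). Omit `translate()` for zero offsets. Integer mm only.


translate([0, 0, 654]) cube([1640, 717, 38]);
translate([68, 68, 0]) cylinder(h = 654, r = 45);
translate([1572, 68, 0]) cylinder(h = 654, r = 45);
translate([68, 649, 0]) cylinder(h = 654, r = 45);
translate([1572, 649, 0]) cylinder(h = 654, r = 45);


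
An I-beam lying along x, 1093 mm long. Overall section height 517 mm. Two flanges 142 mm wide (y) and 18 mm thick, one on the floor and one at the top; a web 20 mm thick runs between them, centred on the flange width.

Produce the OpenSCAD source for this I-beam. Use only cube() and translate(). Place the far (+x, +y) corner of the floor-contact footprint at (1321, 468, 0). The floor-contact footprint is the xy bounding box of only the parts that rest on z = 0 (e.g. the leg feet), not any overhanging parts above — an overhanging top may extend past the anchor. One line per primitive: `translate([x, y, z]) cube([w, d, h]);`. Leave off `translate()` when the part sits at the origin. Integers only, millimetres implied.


translate([228, 326, 0]) cube([1093, 142, 18]);
translate([228, 387, 18]) cube([1093, 20, 481]);
translate([228, 326, 499]) cube([1093, 142, 18]);


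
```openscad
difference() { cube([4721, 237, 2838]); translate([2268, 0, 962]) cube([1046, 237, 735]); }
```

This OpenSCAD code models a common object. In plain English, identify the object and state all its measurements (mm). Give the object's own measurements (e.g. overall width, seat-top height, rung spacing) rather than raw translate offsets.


A wall 4721 mm long (x), 237 mm thick (y), 2838 mm tall, with a rectangular window opening cut through it. The opening is 1046 mm wide and 735 mm tall; its sill is at z = 962 mm and its near (−x) edge is 2268 mm from the wall's −x end. The opening passes through the full wall thickness.


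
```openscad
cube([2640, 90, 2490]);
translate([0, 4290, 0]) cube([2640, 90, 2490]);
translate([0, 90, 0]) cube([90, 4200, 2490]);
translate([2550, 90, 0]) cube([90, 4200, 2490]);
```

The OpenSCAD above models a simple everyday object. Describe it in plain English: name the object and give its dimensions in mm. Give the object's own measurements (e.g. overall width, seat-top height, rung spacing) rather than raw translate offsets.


The wall frame of a small rectangular building: four walls, each 2490 mm tall and 90 mm thick, enclosing a footprint 2640 mm (x) by 4380 mm (y) outside-to-outside, with no floor or roof. The front and back walls (the −y and +y sides) span the full width; the two side walls fit between them.


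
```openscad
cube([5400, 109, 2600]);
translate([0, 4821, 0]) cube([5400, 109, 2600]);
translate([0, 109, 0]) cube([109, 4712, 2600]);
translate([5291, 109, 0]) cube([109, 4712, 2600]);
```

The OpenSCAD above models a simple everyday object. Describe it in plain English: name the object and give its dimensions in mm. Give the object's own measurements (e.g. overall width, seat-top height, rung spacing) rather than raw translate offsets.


The wall frame of a small rectangular building: four walls, each 2600 mm tall and 109 mm thick, enclosing a footprint 5400 mm (x) by 4930 mm (y) outside-to-outside, with no floor or roof. The front and back walls (the −y and +y sides) span the full width; the two side walls fit between them.


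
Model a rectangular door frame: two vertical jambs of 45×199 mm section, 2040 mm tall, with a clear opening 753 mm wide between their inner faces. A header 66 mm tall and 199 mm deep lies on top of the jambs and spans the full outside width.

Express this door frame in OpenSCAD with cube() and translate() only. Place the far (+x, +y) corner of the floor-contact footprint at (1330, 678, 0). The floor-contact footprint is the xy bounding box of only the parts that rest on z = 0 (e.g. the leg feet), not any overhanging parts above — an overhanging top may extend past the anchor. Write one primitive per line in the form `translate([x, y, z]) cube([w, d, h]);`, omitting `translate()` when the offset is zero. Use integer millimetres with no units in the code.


translate([487, 479, 0]) cube([45, 199, 2040]);
translate([1285, 479, 0]) cube([45, 199, 2040]);
translate([487, 479, 2040]) cube([843, 199, 66]);


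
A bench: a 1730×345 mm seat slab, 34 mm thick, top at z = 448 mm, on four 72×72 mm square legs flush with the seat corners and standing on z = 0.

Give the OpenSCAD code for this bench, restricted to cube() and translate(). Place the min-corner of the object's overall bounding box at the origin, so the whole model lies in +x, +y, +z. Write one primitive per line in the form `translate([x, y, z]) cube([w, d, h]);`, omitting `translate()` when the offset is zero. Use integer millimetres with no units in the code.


translate([0, 0, 414]) cube([1730, 345, 34]);
cube([72, 72, 414]);
translate([0, 273, 0]) cube([72, 72, 414]);
translate([1658, 0, 0]) cube([72, 72, 414]);
translate([1658, 273, 0]) cube([72, 72, 414]);


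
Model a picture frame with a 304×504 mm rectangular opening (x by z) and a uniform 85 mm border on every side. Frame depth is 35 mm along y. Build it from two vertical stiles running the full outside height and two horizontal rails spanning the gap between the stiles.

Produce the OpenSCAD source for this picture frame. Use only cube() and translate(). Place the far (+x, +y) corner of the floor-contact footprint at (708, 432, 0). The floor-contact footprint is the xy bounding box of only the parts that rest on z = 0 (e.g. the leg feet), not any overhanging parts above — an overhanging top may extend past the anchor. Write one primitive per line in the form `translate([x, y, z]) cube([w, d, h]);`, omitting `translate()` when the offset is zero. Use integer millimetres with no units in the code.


translate([234, 397, 0]) cube([85, 35, 674]);
translate([623, 397, 0]) cube([85, 35, 674]);
translate([319, 397, 0]) cube([304, 35, 85]);
translate([319, 397, 589]) cube([304, 35, 85]);


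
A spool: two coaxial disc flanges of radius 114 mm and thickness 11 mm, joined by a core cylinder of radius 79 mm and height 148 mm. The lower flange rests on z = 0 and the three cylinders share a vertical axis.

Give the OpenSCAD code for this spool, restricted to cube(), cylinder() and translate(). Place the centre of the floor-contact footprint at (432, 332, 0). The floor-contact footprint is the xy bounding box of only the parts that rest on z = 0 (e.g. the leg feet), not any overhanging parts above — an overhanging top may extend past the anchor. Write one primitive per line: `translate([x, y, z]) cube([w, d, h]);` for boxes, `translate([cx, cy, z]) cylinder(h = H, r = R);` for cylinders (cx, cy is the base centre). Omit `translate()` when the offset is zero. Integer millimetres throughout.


translate([432, 332, 0]) cylinder(h = 11, r = 114);
translate([432, 332, 11]) cylinder(h = 148, r = 79);
translate([432, 332, 159]) cylinder(h = 11, r = 114);


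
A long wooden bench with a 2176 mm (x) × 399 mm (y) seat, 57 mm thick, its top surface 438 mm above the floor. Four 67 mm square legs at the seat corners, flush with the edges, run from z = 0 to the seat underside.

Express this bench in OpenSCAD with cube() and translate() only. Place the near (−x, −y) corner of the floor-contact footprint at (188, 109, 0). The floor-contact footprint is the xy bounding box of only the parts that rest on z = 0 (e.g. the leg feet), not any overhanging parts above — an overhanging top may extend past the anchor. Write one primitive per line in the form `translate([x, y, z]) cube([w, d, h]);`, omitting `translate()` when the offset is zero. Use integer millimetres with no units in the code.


// leg_h = 438 − 57 = 381
translate([188, 109, 381]) cube([2176, 399, 57]);
translate([188, 109, 0]) cube([67, 67, 381]);
translate([188, 441, 0]) cube([67, 67, 381]);
translate([2297, 109, 0]) cube([67, 67, 381]);
translate([2297, 441, 0]) cube([67, 67, 381]);


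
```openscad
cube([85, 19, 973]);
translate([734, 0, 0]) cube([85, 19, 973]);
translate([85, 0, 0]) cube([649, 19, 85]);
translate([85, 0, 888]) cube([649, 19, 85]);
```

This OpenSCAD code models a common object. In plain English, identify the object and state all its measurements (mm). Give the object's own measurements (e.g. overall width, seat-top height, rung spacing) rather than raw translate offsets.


A rectangular picture frame lying in the x–z plane (depth along y). The opening is 649 mm wide (x) by 803 mm tall (z), surrounded by a border 85 mm wide on all four sides. The frame is 19 mm deep and is made of two full-height vertical stiles with two horizontal rails fitted between them.


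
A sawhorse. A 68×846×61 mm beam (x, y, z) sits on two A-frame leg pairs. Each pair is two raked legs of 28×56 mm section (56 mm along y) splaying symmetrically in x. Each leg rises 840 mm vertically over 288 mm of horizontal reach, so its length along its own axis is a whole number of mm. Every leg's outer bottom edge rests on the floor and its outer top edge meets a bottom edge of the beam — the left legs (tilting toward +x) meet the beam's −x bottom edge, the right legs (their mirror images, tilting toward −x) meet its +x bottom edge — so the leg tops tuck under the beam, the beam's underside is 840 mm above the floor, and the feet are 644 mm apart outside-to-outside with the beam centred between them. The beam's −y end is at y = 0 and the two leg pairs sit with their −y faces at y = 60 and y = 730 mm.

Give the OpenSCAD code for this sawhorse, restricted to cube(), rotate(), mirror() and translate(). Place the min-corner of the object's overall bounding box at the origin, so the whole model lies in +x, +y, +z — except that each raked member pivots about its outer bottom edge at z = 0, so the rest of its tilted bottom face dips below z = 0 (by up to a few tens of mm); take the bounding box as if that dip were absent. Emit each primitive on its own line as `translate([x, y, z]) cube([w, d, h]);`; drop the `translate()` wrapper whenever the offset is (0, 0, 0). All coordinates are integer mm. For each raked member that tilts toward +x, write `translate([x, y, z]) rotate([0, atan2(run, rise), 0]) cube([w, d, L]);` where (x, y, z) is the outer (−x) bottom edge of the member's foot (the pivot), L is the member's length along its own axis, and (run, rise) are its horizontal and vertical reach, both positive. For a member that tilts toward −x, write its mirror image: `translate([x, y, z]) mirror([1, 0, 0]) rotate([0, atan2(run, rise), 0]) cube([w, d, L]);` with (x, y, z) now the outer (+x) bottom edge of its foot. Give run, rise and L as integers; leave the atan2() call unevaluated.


translate([288, 0, 840]) cube([68, 846, 61]);
translate([0, 60, 0]) rotate([0, atan2(288, 840), 0]) cube([28, 56, 888]);
translate([644, 60, 0]) mirror([1, 0, 0]) rotate([0, atan2(288, 840), 0]) cube([28, 56, 888]);
translate([0, 730, 0]) rotate([0, atan2(288, 840), 0]) cube([28, 56, 888]);
translate([644, 730, 0]) mirror([1, 0, 0]) rotate([0, atan2(288, 840), 0]) cube([28, 56, 888]);


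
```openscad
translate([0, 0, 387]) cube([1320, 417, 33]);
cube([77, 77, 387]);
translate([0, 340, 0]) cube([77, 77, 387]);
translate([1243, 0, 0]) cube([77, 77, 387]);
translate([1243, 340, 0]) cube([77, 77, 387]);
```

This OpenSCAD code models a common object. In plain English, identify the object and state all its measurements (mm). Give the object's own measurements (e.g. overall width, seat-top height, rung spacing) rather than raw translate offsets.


A bench: a 1320×417 mm seat slab, 33 mm thick, top at z = 420 mm, on four 77×77 mm square legs flush with the seat corners and standing on z = 0.


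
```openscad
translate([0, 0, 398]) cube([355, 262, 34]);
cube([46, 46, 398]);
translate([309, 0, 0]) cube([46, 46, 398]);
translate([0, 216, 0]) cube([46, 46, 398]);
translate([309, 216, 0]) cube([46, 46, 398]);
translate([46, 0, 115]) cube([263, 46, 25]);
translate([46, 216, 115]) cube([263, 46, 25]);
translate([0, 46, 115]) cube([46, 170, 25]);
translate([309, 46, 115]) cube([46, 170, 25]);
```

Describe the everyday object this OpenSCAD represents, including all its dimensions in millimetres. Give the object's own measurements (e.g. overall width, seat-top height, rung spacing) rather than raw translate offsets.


A four-legged stool. The seat is a 355×262×34 mm slab whose top surface is at z = 432 mm; four square legs, each 46×46 mm in cross-section, run from the floor (z = 0) to the underside of the seat, each flush with a corner of the seat. Four stretchers, 46 mm wide and 25 mm tall, connect adjacent legs with their undersides at z = 115 mm, each running between the inner faces of the legs it joins and aligned with the legs' outer faces on the other axis.


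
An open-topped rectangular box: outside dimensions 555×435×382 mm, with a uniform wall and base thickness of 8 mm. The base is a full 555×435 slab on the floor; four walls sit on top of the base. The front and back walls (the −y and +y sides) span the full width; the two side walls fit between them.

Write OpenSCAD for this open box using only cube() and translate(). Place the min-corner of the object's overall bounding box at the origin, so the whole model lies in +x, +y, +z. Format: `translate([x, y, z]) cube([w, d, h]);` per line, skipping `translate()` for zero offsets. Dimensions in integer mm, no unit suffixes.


cube([555, 435, 8]);
translate([0, 0, 8]) cube([555, 8, 374]);
translate([0, 427, 8]) cube([555, 8, 374]);
translate([0, 8, 8]) cube([8, 419, 374]);
translate([547, 8, 8]) cube([8, 419, 374]);


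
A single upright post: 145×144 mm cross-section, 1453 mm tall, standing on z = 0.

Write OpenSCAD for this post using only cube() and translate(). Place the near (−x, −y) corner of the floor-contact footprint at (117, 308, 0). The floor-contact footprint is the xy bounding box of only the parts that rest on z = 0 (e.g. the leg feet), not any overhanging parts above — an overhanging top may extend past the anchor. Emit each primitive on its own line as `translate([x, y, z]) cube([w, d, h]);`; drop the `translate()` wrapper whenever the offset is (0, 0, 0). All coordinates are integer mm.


translate([117, 308, 0]) cube([145, 144, 1453]);


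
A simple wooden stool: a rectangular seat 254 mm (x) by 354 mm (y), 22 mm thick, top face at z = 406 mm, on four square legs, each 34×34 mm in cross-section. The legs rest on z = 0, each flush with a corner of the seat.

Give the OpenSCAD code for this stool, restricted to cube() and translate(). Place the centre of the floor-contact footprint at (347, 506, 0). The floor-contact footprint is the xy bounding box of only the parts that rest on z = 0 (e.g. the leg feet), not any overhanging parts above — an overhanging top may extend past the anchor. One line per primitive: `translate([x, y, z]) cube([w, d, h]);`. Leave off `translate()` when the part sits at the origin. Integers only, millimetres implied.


// leg_h = 406 - 22 = 384
translate([220, 329, 384]) cube([254, 354, 22]);
translate([220, 329, 0]) cube([34, 34, 384]);
translate([440, 329, 0]) cube([34, 34, 384]);
translate([220, 649, 0]) cube([34, 34, 384]);
translate([440, 649, 0]) cube([34, 34, 384]);


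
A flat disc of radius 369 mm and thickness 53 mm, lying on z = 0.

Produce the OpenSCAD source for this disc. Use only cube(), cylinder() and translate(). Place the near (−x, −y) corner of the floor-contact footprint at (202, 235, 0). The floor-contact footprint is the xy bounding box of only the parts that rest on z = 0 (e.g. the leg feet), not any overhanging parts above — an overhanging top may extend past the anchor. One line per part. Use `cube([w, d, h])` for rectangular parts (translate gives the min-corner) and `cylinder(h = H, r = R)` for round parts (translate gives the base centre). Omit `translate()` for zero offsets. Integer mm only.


translate([571, 604, 0]) cylinder(h = 53, r = 369);


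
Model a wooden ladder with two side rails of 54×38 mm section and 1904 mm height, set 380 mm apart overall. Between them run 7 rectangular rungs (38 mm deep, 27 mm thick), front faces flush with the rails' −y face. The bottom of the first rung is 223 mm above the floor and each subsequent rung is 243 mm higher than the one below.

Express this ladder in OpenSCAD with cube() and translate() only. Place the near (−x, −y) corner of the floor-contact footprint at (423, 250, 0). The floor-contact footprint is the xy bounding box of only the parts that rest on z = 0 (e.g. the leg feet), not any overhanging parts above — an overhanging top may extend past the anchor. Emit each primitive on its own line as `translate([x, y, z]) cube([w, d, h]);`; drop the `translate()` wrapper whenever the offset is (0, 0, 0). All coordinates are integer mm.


translate([423, 250, 0]) cube([54, 38, 1904]);
translate([749, 250, 0]) cube([54, 38, 1904]);
translate([477, 250, 223]) cube([272, 38, 27]);
translate([477, 250, 466]) cube([272, 38, 27]);
translate([477, 250, 709]) cube([272, 38, 27]);
translate([477, 250, 952]) cube([272, 38, 27]);
translate([477, 250, 1195]) cube([272, 38, 27]);
translate([477, 250, 1438]) cube([272, 38, 27]);
translate([477, 250, 1681]) cube([272, 38, 27]);


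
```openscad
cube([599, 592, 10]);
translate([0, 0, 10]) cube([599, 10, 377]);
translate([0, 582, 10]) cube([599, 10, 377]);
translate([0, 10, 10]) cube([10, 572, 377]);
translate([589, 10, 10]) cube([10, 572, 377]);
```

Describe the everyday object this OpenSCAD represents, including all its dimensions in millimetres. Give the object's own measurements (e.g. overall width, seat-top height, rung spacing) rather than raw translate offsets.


An open-topped rectangular box: outside dimensions 599×592×387 mm, with a uniform wall and base thickness of 10 mm. The base is a full 599×592 slab on the floor; four walls sit on top of the base. The front and back walls (the −y and +y sides) span the full width; the two side walls fit between them.


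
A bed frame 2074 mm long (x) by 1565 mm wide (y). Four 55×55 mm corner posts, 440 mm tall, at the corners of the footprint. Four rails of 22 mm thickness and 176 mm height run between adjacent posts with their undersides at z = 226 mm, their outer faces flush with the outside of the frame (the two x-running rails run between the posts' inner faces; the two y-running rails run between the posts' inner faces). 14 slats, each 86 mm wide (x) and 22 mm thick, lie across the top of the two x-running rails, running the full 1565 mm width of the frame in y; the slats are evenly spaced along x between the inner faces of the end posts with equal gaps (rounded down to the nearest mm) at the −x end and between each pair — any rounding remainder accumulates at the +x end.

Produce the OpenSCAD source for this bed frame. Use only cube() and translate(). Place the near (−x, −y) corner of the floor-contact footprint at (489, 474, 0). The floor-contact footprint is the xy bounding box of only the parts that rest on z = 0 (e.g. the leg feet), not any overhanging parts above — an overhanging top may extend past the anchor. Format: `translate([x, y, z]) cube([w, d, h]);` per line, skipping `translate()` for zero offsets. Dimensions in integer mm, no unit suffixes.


translate([489, 474, 0]) cube([55, 55, 440]);
translate([489, 1984, 0]) cube([55, 55, 440]);
translate([2508, 474, 0]) cube([55, 55, 440]);
translate([2508, 1984, 0]) cube([55, 55, 440]);
translate([544, 474, 226]) cube([1964, 22, 176]);
translate([544, 2017, 226]) cube([1964, 22, 176]);
translate([489, 529, 226]) cube([22, 1455, 176]);
translate([2541, 529, 226]) cube([22, 1455, 176]);
translate([594, 474, 402]) cube([86, 1565, 22]);
translate([730, 474, 402]) cube([86, 1565, 22]);
translate([866, 474, 402]) cube([86, 1565, 22]);
translate([1002, 474, 402]) cube([86, 1565, 22]);
translate([1138, 474, 402]) cube([86, 1565, 22]);
translate([1274, 474, 402]) cube([86, 1565, 22]);
translate([1410, 474, 402]) cube([86, 1565, 22]);
translate([1546, 474, 402]) cube([86, 1565, 22]);
translate([1682, 474, 402]) cube([86, 1565, 22]);
translate([1818, 474, 402]) cube([86, 1565, 22]);
translate([1954, 474, 402]) cube([86, 1565, 22]);
translate([2090, 474, 402]) cube([86, 1565, 22]);
translate([2226, 474, 402]) cube([86, 1565, 22]);
translate([2362, 474, 402]) cube([86, 1565, 22]);


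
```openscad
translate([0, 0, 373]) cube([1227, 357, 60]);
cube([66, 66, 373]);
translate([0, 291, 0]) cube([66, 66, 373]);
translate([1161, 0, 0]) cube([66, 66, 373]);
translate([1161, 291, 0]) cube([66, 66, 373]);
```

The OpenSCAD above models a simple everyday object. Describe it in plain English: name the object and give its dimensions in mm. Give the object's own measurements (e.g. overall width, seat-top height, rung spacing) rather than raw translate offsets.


A long wooden bench with a 1227 mm (x) × 357 mm (y) seat, 60 mm thick, its top surface 433 mm above the floor. Four 66 mm square legs at the seat corners, flush with the edges, run from z = 0 to the seat underside.


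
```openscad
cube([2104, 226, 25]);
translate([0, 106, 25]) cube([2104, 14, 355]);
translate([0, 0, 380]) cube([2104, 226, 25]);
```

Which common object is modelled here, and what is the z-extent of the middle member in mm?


An I-beam. The web height is 355 mm.

Two wide flanges with a thin centred web — an I-beam. Overall 405 mm minus two 25 mm flanges gives a web of 405 − 2·25 = 355 mm.


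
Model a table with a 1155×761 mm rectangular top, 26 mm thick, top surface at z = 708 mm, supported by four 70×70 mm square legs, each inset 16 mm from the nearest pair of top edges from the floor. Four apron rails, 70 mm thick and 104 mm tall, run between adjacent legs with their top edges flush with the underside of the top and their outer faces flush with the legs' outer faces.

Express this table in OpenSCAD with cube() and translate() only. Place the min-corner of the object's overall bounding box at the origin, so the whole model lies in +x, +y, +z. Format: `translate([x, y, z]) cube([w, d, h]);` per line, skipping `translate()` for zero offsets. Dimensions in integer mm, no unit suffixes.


translate([0, 0, 682]) cube([1155, 761, 26]);
translate([16, 16, 0]) cube([70, 70, 682]);
translate([1069, 16, 0]) cube([70, 70, 682]);
translate([16, 675, 0]) cube([70, 70, 682]);
translate([1069, 675, 0]) cube([70, 70, 682]);
translate([86, 16, 578]) cube([983, 70, 104]);
translate([86, 675, 578]) cube([983, 70, 104]);
translate([16, 86, 578]) cube([70, 589, 104]);
translate([1069, 86, 578]) cube([70, 589, 104]);


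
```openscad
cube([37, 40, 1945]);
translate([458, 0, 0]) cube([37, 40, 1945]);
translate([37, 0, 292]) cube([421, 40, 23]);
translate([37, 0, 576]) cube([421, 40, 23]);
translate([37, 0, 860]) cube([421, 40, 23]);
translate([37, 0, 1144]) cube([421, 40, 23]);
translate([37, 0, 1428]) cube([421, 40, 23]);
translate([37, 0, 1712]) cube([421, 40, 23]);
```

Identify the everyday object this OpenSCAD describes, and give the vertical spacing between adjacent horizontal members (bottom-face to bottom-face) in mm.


A ladder. The rung spacing is 284 mm.

Two tall 37×40 posts with 6 short bars between them — a ladder. Adjacent rungs sit at z = 292 and z = 576, so the spacing is 576 − 292 = 284 mm.


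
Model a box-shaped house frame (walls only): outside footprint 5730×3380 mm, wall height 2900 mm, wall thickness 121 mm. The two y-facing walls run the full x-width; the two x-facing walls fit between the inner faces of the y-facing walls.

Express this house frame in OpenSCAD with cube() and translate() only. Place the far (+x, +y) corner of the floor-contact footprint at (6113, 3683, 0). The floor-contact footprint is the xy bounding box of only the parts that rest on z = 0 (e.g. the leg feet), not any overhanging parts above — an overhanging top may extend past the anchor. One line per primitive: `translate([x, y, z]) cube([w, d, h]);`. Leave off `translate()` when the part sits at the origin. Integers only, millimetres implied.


translate([383, 303, 0]) cube([5730, 121, 2900]);
translate([383, 3562, 0]) cube([5730, 121, 2900]);
translate([383, 424, 0]) cube([121, 3138, 2900]);
translate([5992, 424, 0]) cube([121, 3138, 2900]);


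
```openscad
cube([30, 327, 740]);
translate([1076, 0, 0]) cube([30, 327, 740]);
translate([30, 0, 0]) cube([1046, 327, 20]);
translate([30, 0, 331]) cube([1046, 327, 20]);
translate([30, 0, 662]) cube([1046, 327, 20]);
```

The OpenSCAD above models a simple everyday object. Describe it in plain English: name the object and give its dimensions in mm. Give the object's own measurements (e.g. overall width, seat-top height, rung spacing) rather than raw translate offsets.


An open bookshelf. Two side panels, each 30 mm thick, 327 mm deep and 740 mm tall, stand 1106 mm apart (outside-to-outside). Between them sit 3 shelves, each 20 mm thick and 327 mm deep, spanning the full gap between the sides. The bottom shelf rests on the floor (its underside at z = 0) and the clear gap between one shelf's top and the next shelf's underside is 311 mm.
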